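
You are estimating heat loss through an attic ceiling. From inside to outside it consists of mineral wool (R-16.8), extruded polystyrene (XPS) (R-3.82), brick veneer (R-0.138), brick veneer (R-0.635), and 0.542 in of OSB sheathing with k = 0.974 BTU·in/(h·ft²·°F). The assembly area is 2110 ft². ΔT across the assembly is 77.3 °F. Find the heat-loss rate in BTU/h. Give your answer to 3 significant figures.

0.542/0.974 = 0.5565
R_total = 16.8 + 3.82 + 0.138 + 0.635 + 0.5565 = 21.95 ft²·°F·h/BTU
Q = A·ΔT/R = 2110 × 77.3 / 21.95 = 7431 BTU/h

7430 BTU/h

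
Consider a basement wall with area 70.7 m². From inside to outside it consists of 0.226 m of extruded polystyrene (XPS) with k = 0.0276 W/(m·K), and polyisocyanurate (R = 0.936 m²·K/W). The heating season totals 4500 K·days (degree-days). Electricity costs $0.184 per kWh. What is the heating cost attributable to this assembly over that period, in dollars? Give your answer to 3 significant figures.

0.226/0.0276 = 8.188
R_total = 8.188 + 0.936 = 9.124 m²·K/W
E = A × HDD × 24 / R / 1000 = 70.7 × 4500 × 24 / 9.124 / 1000 = 836.8 kWh
Cost = 836.8 × 0.184 = $154

154 dollars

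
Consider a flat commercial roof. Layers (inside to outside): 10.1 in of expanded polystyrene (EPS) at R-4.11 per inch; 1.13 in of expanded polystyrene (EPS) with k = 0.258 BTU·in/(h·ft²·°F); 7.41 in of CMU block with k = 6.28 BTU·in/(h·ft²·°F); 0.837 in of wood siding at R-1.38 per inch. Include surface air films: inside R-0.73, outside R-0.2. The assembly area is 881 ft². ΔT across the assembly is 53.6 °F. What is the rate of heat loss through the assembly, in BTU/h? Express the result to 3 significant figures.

961 BTU/h

10.1 × 4.11 = 41.51
1.13/0.258 = 4.38
7.41/6.28 = 1.18
0.837 × 1.38 = 1.155
R_total = 0.73 + 41.51 + 4.38 + 1.18 + 1.155 + 0.2 = 49.16 ft²·°F·h/BTU
Q = A·ΔT/R = 881 × 53.6 / 49.16 = 960.7 BTU/h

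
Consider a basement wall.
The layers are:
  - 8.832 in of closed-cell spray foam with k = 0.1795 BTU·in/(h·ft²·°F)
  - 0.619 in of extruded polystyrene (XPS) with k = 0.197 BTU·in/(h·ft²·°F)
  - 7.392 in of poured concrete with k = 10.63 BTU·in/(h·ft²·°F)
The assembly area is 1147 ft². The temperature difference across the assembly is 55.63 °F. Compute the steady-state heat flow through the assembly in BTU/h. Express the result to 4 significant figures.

8.832/0.1795 = 49.203
0.619/0.197 = 3.1421
7.392/10.63 = 0.69539
R_total = 49.203 + 3.1421 + 0.69539 = 53.041 ft²·°F·h/BTU
Q = A·ΔT/R = 1147 × 55.63 / 53.041 = 1203 BTU/h

1203 BTU/h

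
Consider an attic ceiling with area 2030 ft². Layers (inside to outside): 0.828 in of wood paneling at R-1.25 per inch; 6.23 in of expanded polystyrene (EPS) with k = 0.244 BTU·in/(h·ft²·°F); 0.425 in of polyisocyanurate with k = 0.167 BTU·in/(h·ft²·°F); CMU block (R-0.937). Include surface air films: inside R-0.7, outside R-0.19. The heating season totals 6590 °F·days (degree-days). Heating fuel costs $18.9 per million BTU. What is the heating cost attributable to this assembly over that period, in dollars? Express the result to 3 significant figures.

196 dollars

0.828 × 1.25 = 1.035
6.23/0.244 = 25.53
0.425/0.167 = 2.545
R_total = 0.7 + 1.035 + 25.53 + 2.545 + 0.937 + 0.19 = 30.94 ft²·°F·h/BTU
E = A × HDD × 24 / R = 2030 × 6590 × 24 / 30.94 = 10380000 BTU
Cost = 10380000/10⁶ × 18.9 = $196.1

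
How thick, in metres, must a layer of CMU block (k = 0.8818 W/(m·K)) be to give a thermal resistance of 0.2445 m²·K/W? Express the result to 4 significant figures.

L = R·k = 0.2445 × 0.8818 = 0.2156 m

0.2156 m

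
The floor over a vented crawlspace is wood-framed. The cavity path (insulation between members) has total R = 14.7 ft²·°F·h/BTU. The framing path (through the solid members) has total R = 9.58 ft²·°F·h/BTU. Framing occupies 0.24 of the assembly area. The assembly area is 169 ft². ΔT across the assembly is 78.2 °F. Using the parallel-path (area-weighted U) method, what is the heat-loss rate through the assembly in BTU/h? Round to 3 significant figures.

U_eff = 0.76/14.7 + 0.24/9.58 = 0.0517 + 0.02505 = 0.07675
R_eff = 1/U_eff = 13.03 ft²·°F·h/BTU
Q = 169 × 78.2 / 13.03 = 1014 BTU/h

1010 BTU/h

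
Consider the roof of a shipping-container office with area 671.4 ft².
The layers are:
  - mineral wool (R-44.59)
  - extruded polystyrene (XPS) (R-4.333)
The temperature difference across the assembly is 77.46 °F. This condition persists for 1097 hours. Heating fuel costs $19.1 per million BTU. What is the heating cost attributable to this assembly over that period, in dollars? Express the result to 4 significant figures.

22.27 dollars

R_total = 44.59 + 4.333 = 48.923 ft²·°F·h/BTU
Q = 671.4 × 77.46 / 48.923 = 1063 BTU/h
E = 1063 × 1097 = 1166100 BTU
Cost = 1166100/10⁶ × 19.1 = $22.273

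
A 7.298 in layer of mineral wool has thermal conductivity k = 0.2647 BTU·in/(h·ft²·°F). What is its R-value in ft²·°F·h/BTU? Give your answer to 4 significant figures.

27.57 ft²·°F·h/BTU

R = L/k = 7.298/0.2647 = 27.571 ft²·°F·h/BTU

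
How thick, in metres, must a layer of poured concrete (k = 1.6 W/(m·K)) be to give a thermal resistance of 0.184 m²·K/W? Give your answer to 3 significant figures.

0.294 m

L = R·k = 0.184 × 1.6 = 0.2944 m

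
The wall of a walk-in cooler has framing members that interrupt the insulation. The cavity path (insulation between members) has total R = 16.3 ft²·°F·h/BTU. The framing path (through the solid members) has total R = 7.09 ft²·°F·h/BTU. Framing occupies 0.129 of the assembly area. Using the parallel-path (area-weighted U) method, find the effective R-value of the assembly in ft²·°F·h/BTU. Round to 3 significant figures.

14.0 ft²·°F·h/BTU

U_eff = 0.871/16.3 + 0.129/7.09 = 0.05344 + 0.01819 = 0.07163
R_eff = 1/U_eff = 13.96 ft²·°F·h/BTU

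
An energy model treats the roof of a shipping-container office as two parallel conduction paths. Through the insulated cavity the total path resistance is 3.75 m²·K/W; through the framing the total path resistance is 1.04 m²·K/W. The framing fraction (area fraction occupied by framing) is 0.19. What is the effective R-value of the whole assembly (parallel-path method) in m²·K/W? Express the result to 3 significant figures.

U_eff = 0.81/3.75 + 0.19/1.04 = 0.216 + 0.1827 = 0.3987
R_eff = 1/U_eff = 2.508 m²·K/W

2.51 m²·K/W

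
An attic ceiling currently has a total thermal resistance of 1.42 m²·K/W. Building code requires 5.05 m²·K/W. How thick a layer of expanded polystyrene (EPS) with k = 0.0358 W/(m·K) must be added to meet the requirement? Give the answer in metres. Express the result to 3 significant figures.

0.130 m

ΔR = 5.05 − 1.42 = 3.63 m²·K/W
L = ΔR × k = 3.63 × 0.0358 = 0.13 m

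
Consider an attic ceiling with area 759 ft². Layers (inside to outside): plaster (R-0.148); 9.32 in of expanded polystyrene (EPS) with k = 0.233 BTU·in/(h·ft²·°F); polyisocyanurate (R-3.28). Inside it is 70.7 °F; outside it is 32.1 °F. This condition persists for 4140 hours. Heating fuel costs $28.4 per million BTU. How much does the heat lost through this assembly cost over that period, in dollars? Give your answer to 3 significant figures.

9.32/0.233 = 40
R_total = 0.148 + 40 + 3.28 = 43.43 ft²·°F·h/BTU
Q = 759 × (70.7 − 32.1) / 43.43 = 674.6 BTU/h
E = 674.6 × 4140 = 2793000 BTU
Cost = 2793000/10⁶ × 28.4 = $79.32

79.3 dollars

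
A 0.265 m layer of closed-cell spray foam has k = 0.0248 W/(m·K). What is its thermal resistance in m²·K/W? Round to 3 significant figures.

10.7 m²·K/W

R = L/k = 0.265/0.0248 = 10.69 m²·K/W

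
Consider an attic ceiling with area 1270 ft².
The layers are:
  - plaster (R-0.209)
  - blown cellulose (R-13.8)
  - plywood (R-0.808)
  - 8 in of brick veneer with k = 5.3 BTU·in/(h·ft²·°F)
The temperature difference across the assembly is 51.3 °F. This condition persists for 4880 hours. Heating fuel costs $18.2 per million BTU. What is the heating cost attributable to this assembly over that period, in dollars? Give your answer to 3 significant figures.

354 dollars

8/5.3 = 1.509
R_total = 0.209 + 13.8 + 0.808 + 1.509 = 16.33 ft²·°F·h/BTU
Q = 1270 × 51.3 / 16.33 = 3991 BTU/h
E = 3991 × 4880 = 19470000 BTU
Cost = 19470000/10⁶ × 18.2 = $354.4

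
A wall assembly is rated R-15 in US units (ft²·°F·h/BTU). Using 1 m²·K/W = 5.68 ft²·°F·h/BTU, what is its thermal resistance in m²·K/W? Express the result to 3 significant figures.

2.64 m²·K/W

R_SI = 15/5.68 = 2.641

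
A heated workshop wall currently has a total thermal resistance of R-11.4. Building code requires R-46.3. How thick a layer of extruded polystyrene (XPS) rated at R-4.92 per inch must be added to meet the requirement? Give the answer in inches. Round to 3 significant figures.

7.09 in

ΔR = 46.3 − 11.4 = 34.9 ft²·°F·h/BTU
L = ΔR / (R/in) = 34.9/4.92 = 7.093 in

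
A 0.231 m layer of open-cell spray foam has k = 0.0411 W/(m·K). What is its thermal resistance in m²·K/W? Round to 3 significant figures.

R = L/k = 0.231/0.0411 = 5.62 m²·K/W

5.62 m²·K/W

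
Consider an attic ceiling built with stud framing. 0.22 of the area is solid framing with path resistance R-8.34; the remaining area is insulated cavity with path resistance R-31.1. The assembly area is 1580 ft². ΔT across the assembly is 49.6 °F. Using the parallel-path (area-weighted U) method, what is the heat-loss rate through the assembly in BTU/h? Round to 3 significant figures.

4030 BTU/h

U_eff = 0.78/31.1 + 0.22/8.34 = 0.02508 + 0.02638 = 0.05146
R_eff = 1/U_eff = 19.43 ft²·°F·h/BTU
Q = 1580 × 49.6 / 19.43 = 4033 BTU/h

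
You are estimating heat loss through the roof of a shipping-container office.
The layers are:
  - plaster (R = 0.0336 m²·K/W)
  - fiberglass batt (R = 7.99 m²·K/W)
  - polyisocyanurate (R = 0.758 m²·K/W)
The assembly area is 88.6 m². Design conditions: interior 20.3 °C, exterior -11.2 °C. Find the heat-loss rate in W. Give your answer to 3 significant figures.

318 W

R_total = 0.0336 + 7.99 + 0.758 = 8.782 m²·K/W
Q = A·ΔT/R = 88.6 × (20.3 − (-11.2)) / 8.782 = 317.8 W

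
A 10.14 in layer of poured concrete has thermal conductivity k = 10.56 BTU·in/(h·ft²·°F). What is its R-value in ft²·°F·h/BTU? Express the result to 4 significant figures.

0.9602 ft²·°F·h/BTU

R = L/k = 10.14/10.56 = 0.96023 ft²·°F·h/BTU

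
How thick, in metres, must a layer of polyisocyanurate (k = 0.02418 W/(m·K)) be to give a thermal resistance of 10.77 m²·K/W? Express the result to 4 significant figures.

0.2604 m

L = R·k = 10.77 × 0.02418 = 0.26042 m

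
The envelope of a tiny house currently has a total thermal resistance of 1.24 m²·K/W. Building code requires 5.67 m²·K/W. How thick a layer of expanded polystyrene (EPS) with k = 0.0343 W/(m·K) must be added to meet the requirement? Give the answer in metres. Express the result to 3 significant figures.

ΔR = 5.67 − 1.24 = 4.43 m²·K/W
L = ΔR × k = 4.43 × 0.0343 = 0.1519 m

0.152 m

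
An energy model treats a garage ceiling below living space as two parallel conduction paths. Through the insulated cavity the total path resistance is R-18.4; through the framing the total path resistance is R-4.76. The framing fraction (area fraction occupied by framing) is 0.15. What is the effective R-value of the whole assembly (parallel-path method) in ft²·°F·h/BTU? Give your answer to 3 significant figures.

U_eff = 0.85/18.4 + 0.15/4.76 = 0.0462 + 0.03151 = 0.07771
R_eff = 1/U_eff = 12.87 ft²·°F·h/BTU

12.9 ft²·°F·h/BTU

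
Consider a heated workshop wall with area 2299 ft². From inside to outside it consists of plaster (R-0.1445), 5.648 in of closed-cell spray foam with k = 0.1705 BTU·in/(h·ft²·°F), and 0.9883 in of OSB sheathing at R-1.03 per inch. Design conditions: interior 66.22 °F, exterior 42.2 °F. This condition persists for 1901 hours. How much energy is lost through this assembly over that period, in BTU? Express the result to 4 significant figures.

5.648/0.1705 = 33.126
0.9883 × 1.03 = 1.0179
R_total = 0.1445 + 33.126 + 1.0179 = 34.289 ft²·°F·h/BTU
Q = 2299 × (66.22 − 42.2) / 34.289 = 1610.5 BTU/h
E = 1610.5 × 1901 = 3061600 BTU

3062000 BTU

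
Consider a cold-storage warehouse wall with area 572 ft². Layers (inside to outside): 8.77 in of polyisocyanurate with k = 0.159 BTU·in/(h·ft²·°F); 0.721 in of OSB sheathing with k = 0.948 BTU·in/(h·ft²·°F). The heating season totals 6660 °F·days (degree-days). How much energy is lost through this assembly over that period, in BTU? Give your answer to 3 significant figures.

1640000 BTU

8.77/0.159 = 55.16
0.721/0.948 = 0.7605
R_total = 55.16 + 0.7605 = 55.92 ft²·°F·h/BTU
E = A × HDD × 24 / R = 572 × 6660 × 24 / 55.92 = 1635000 BTU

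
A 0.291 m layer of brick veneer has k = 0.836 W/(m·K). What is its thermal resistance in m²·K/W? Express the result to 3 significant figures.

R = L/k = 0.291/0.836 = 0.3481 m²·K/W

0.348 m²·K/W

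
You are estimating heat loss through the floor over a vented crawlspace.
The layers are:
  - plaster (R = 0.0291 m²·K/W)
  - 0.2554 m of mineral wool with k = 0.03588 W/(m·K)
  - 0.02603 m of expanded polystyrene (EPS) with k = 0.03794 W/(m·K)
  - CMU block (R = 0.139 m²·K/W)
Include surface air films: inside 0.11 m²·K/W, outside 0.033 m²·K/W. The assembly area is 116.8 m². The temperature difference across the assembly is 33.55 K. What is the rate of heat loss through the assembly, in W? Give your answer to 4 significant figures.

482.9 W

0.2554/0.03588 = 7.1182
0.02603/0.03794 = 0.68608
R_total = 0.11 + 0.0291 + 7.1182 + 0.68608 + 0.139 + 0.033 = 8.1154 m²·K/W
Q = A·ΔT/R = 116.8 × 33.55 / 8.1154 = 482.87 W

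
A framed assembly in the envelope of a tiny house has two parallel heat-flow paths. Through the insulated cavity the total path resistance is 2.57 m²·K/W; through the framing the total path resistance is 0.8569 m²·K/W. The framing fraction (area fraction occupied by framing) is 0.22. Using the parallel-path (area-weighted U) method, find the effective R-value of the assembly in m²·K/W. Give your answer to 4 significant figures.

1.785 m²·K/W

U_eff = 0.78/2.57 + 0.22/0.8569 = 0.3035 + 0.25674 = 0.56024
R_eff = 1/U_eff = 1.7849 m²·K/W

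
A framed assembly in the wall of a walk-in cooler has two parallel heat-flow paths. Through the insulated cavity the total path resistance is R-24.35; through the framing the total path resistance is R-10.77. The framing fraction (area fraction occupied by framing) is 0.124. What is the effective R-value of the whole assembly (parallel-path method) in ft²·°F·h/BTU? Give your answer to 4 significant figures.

21.06 ft²·°F·h/BTU

U_eff = 0.876/24.35 + 0.124/10.77 = 0.035975 + 0.011513 = 0.047489
R_eff = 1/U_eff = 21.058 ft²·°F·h/BTU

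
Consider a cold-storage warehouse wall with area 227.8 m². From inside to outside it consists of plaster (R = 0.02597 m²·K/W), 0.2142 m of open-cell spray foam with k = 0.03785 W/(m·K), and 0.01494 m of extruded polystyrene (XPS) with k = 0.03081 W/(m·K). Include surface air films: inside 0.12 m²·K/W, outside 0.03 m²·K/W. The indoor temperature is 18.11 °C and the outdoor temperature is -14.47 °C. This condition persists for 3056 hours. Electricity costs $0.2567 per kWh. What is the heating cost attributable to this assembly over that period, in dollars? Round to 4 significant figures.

921.2 dollars

0.2142/0.03785 = 5.6592
0.01494/0.03081 = 0.48491
R_total = 0.12 + 0.02597 + 5.6592 + 0.48491 + 0.03 = 6.3201 m²·K/W
Q = 227.8 × (18.11 − (-14.47)) / 6.3201 = 1174.3 W
E = 1174.3 W × 3056 h / 1000 = 3588.7 kWh
Cost = 3588.7 × 0.2567 = $921.22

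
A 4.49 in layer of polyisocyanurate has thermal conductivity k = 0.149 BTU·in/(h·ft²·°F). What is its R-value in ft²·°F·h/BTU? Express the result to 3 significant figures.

R = L/k = 4.49/0.149 = 30.13 ft²·°F·h/BTU

30.1 ft²·°F·h/BTU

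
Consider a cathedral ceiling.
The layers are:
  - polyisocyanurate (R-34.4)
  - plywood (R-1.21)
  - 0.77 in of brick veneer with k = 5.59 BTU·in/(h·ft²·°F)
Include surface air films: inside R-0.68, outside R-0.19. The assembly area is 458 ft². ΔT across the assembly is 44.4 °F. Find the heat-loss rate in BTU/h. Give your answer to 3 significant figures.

0.77/5.59 = 0.1377
R_total = 0.68 + 34.4 + 1.21 + 0.1377 + 0.19 = 36.62 ft²·°F·h/BTU
Q = A·ΔT/R = 458 × 44.4 / 36.62 = 555.3 BTU/h

555 BTU/h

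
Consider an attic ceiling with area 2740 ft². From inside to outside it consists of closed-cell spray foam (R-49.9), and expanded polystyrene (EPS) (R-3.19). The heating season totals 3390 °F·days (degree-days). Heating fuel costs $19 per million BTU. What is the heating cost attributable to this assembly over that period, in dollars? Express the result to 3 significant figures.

79.8 dollars

R_total = 49.9 + 3.19 = 53.09 ft²·°F·h/BTU
E = A × HDD × 24 / R = 2740 × 3390 × 24 / 53.09 = 4199000 BTU
Cost = 4199000/10⁶ × 19 = $79.78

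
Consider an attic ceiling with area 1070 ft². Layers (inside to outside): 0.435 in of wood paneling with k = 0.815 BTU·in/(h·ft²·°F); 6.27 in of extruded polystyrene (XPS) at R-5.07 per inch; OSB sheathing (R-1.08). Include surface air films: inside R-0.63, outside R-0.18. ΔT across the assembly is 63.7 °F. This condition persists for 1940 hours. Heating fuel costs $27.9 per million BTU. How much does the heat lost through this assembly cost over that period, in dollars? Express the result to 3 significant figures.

0.435/0.815 = 0.5337
6.27 × 5.07 = 31.79
R_total = 0.63 + 0.5337 + 31.79 + 1.08 + 0.18 = 34.21 ft²·°F·h/BTU
Q = 1070 × 63.7 / 34.21 = 1992 BTU/h
E = 1992 × 1940 = 3865000 BTU
Cost = 3865000/10⁶ × 27.9 = $107.8

108 dollars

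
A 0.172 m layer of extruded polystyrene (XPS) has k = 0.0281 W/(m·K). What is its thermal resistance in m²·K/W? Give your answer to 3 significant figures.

R = L/k = 0.172/0.0281 = 6.121 m²·K/W

6.12 m²·K/W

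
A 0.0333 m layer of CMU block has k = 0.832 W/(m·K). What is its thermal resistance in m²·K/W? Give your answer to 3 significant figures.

R = L/k = 0.0333/0.832 = 0.04002 m²·K/W

0.0400 m²·K/W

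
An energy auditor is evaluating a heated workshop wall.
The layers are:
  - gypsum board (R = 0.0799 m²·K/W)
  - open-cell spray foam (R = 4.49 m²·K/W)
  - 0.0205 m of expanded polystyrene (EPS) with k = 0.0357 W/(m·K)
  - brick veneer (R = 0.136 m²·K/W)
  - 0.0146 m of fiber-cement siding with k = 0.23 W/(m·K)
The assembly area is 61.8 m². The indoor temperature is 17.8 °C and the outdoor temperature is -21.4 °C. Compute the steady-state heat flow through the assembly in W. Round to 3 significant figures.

453 W

0.0205/0.0357 = 0.5742
0.0146/0.23 = 0.06348
R_total = 0.0799 + 4.49 + 0.5742 + 0.136 + 0.06348 = 5.344 m²·K/W
Q = A·ΔT/R = 61.8 × (17.8 − (-21.4)) / 5.344 = 453.4 W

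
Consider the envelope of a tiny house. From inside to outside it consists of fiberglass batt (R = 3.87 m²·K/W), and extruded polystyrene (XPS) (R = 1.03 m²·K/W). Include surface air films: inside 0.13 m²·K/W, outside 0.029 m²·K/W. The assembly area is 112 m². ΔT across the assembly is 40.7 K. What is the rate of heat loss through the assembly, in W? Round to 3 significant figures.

R_total = 0.13 + 3.87 + 1.03 + 0.029 = 5.059 m²·K/W
Q = A·ΔT/R = 112 × 40.7 / 5.059 = 901 W

901 W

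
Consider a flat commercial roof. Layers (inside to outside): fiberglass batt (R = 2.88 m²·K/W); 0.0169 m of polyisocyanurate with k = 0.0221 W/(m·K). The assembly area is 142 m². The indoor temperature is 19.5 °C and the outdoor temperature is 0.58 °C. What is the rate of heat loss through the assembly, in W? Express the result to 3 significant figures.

0.0169/0.0221 = 0.7647
R_total = 2.88 + 0.7647 = 3.645 m²·K/W
Q = A·ΔT/R = 142 × (19.5 − 0.58) / 3.645 = 737.1 W

737 W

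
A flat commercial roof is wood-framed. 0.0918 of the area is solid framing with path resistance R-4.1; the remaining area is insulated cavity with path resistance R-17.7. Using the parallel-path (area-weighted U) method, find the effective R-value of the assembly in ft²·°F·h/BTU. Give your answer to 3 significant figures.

U_eff = 0.9082/17.7 + 0.0918/4.1 = 0.05131 + 0.02239 = 0.0737
R_eff = 1/U_eff = 13.57 ft²·°F·h/BTU

13.6 ft²·°F·h/BTU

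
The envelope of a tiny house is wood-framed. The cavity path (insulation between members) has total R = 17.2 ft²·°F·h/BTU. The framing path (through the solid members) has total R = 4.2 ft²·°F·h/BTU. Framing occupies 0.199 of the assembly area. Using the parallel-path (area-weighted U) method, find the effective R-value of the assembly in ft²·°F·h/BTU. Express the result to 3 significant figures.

U_eff = 0.801/17.2 + 0.199/4.2 = 0.04657 + 0.04738 = 0.09395
R_eff = 1/U_eff = 10.64 ft²·°F·h/BTU

10.6 ft²·°F·h/BTU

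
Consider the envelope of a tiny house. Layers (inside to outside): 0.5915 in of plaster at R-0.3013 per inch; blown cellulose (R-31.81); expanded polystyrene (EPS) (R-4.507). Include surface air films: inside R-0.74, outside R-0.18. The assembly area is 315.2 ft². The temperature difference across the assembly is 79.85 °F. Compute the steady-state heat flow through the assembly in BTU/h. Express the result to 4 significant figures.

0.5915 × 0.3013 = 0.17822
R_total = 0.74 + 0.17822 + 31.81 + 4.507 + 0.18 = 37.415 ft²·°F·h/BTU
Q = A·ΔT/R = 315.2 × 79.85 / 37.415 = 672.69 BTU/h

672.7 BTU/h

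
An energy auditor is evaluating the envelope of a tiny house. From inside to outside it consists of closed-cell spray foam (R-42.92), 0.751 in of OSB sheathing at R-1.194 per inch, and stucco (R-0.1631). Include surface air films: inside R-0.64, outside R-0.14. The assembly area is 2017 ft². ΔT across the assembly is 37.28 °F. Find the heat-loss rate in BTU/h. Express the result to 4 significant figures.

0.751 × 1.194 = 0.89669
R_total = 0.64 + 42.92 + 0.89669 + 0.1631 + 0.14 = 44.76 ft²·°F·h/BTU
Q = A·ΔT/R = 2017 × 37.28 / 44.76 = 1679.9 BTU/h

1680 BTU/h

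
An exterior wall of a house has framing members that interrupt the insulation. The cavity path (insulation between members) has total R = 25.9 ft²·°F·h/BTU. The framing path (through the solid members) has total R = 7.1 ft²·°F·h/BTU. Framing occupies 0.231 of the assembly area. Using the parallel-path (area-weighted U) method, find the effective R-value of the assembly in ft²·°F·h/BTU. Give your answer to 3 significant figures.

16.1 ft²·°F·h/BTU

U_eff = 0.769/25.9 + 0.231/7.1 = 0.02969 + 0.03254 = 0.06223
R_eff = 1/U_eff = 16.07 ft²·°F·h/BTU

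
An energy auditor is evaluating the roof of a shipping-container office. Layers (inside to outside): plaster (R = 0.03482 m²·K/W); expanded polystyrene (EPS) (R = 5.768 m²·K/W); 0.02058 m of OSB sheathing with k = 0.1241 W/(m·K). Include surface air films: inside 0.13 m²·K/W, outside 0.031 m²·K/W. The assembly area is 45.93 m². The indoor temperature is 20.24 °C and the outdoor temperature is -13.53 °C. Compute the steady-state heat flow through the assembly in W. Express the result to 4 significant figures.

0.02058/0.1241 = 0.16583
R_total = 0.13 + 0.03482 + 5.768 + 0.16583 + 0.031 = 6.1297 m²·K/W
Q = A·ΔT/R = 45.93 × (20.24 − (-13.53)) / 6.1297 = 253.04 W

253.0 W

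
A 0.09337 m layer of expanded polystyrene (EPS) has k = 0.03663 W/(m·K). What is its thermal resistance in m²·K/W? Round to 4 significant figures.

2.549 m²·K/W

R = L/k = 0.09337/0.03663 = 2.549 m²·K/W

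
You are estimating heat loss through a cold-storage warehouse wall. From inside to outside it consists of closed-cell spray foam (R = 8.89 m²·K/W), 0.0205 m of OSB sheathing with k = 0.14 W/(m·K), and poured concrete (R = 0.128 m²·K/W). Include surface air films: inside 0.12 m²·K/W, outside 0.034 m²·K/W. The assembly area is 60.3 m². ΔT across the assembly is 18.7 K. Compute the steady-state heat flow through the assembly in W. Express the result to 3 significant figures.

121 W

0.0205/0.14 = 0.1464
R_total = 0.12 + 8.89 + 0.1464 + 0.128 + 0.034 = 9.318 m²·K/W
Q = A·ΔT/R = 60.3 × 18.7 / 9.318 = 121 W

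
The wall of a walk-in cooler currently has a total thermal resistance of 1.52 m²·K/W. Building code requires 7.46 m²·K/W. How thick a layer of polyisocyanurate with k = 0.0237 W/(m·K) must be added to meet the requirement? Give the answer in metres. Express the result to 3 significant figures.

ΔR = 7.46 − 1.52 = 5.94 m²·K/W
L = ΔR × k = 5.94 × 0.0237 = 0.1408 m

0.141 m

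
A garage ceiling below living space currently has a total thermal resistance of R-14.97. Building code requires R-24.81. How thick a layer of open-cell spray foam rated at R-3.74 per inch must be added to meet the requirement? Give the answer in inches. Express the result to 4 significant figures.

ΔR = 24.81 − 14.97 = 9.84 ft²·°F·h/BTU
L = ΔR / (R/in) = 9.84/3.74 = 2.631 in

2.631 in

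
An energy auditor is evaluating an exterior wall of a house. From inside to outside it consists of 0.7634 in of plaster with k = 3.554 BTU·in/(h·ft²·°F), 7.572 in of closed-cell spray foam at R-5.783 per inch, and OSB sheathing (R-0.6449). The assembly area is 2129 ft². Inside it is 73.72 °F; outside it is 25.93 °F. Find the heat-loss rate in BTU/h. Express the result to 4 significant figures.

0.7634/3.554 = 0.2148
7.572 × 5.783 = 43.789
R_total = 0.2148 + 43.789 + 0.6449 = 44.649 ft²·°F·h/BTU
Q = A·ΔT/R = 2129 × (73.72 − 25.93) / 44.649 = 2278.8 BTU/h

2279 BTU/h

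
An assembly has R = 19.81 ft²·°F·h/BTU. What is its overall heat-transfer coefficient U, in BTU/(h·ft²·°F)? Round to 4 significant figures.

0.05048 BTU/(h·ft²·°F)

U = 1/R = 1/19.81 = 0.05048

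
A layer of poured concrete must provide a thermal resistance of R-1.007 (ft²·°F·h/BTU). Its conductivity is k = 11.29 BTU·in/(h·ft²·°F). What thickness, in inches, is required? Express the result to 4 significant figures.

11.37 in

L = R × k = 1.007 × 11.29 = 11.369 in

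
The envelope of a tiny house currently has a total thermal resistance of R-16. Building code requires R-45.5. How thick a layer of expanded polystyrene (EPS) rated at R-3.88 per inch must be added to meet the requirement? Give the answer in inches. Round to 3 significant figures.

ΔR = 45.5 − 16 = 29.5 ft²·°F·h/BTU
L = ΔR / (R/in) = 29.5/3.88 = 7.603 in

7.60 in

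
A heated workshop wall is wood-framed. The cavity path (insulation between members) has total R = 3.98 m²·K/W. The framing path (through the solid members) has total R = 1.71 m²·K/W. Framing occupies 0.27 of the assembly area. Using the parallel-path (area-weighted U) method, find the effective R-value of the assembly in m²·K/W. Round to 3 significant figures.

U_eff = 0.73/3.98 + 0.27/1.71 = 0.1834 + 0.1579 = 0.3413
R_eff = 1/U_eff = 2.93 m²·K/W

2.93 m²·K/W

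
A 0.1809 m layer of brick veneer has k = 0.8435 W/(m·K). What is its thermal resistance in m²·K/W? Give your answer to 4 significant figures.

0.2145 m²·K/W

R = L/k = 0.1809/0.8435 = 0.21446 m²·K/W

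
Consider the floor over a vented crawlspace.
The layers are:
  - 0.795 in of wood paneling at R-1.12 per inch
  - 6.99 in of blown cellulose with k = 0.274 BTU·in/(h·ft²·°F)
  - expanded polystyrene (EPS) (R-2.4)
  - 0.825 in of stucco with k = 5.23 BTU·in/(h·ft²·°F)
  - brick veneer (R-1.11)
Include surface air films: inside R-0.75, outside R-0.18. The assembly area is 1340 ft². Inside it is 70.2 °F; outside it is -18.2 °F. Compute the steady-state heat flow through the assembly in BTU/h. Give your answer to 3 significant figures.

3820 BTU/h

0.795 × 1.12 = 0.8904
6.99/0.274 = 25.51
0.825/5.23 = 0.1577
R_total = 0.75 + 0.8904 + 25.51 + 2.4 + 0.1577 + 1.11 + 0.18 = 31 ft²·°F·h/BTU
Q = A·ΔT/R = 1340 × (70.2 − (-18.2)) / 31 = 3821 BTU/h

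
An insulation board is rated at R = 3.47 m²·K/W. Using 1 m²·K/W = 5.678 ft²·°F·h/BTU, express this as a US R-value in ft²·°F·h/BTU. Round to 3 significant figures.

19.7 ft²·°F·h/BTU

R_US = 3.47 × 5.678 = 19.7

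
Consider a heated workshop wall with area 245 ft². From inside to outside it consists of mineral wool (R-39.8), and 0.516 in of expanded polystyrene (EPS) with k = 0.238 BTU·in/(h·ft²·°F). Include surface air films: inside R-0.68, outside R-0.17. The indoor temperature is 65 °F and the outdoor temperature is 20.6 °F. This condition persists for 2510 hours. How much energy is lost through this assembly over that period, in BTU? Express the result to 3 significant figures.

0.516/0.238 = 2.168
R_total = 0.68 + 39.8 + 2.168 + 0.17 = 42.82 ft²·°F·h/BTU
Q = 245 × (65 − 20.6) / 42.82 = 254.1 BTU/h
E = 254.1 × 2510 = 637700 BTU

638000 BTU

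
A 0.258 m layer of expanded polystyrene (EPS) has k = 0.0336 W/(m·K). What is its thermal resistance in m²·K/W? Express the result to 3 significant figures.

R = L/k = 0.258/0.0336 = 7.679 m²·K/W

7.68 m²·K/W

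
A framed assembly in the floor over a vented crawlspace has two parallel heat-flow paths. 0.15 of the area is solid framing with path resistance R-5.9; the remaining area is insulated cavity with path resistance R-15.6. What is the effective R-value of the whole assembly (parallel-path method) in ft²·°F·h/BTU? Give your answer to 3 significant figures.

U_eff = 0.85/15.6 + 0.15/5.9 = 0.05449 + 0.02542 = 0.07991
R_eff = 1/U_eff = 12.51 ft²·°F·h/BTU

12.5 ft²·°F·h/BTU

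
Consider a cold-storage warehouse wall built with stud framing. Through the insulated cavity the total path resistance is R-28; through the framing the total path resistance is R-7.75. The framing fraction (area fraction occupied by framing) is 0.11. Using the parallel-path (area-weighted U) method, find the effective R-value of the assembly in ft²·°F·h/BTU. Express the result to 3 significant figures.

U_eff = 0.89/28 + 0.11/7.75 = 0.03179 + 0.01419 = 0.04598
R_eff = 1/U_eff = 21.75 ft²·°F·h/BTU

21.7 ft²·°F·h/BTU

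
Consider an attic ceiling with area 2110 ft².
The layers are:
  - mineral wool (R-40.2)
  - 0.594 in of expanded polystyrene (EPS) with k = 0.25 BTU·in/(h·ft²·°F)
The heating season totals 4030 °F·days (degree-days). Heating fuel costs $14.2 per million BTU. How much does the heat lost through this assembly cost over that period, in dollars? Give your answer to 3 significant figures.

0.594/0.25 = 2.376
R_total = 40.2 + 2.376 = 42.58 ft²·°F·h/BTU
E = A × HDD × 24 / R = 2110 × 4030 × 24 / 42.58 = 4793000 BTU
Cost = 4793000/10⁶ × 14.2 = $68.06

68.1 dollars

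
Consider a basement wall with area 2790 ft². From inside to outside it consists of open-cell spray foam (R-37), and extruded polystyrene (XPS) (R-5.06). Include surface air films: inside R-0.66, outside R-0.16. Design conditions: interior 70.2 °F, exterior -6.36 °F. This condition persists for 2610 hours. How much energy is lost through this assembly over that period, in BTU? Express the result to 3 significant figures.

R_total = 0.66 + 37 + 5.06 + 0.16 = 42.88 ft²·°F·h/BTU
Q = 2790 × (70.2 − (-6.36)) / 42.88 = 4981 BTU/h
E = 4981 × 2610 = 13000000 BTU

13000000 BTU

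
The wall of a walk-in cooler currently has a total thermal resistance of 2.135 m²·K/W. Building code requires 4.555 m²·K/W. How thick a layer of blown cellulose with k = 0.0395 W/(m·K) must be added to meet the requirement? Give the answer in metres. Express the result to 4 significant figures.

0.09559 m

ΔR = 4.555 − 2.135 = 2.42 m²·K/W
L = ΔR × k = 2.42 × 0.0395 = 0.09559 m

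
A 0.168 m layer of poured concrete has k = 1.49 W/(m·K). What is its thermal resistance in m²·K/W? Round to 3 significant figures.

R = L/k = 0.168/1.49 = 0.1128 m²·K/W

0.113 m²·K/W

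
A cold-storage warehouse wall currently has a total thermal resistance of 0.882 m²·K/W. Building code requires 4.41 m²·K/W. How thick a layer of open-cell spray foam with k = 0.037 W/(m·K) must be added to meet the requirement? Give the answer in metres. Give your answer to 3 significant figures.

0.131 m

ΔR = 4.41 − 0.882 = 3.528 m²·K/W
L = ΔR × k = 3.528 × 0.037 = 0.1305 m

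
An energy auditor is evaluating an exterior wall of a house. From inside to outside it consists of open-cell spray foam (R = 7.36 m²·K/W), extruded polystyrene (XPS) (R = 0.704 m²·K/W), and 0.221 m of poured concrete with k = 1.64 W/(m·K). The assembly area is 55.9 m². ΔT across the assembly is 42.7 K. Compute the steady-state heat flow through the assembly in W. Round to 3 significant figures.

0.221/1.64 = 0.1348
R_total = 7.36 + 0.704 + 0.1348 = 8.199 m²·K/W
Q = A·ΔT/R = 55.9 × 42.7 / 8.199 = 291.1 W

291 W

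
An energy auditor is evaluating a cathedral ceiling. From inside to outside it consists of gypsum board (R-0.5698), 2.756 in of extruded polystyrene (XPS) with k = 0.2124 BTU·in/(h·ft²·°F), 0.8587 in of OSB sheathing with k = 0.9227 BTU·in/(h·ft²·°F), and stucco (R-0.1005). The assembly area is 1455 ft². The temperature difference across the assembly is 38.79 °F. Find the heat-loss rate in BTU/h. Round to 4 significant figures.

2.756/0.2124 = 12.976
0.8587/0.9227 = 0.93064
R_total = 0.5698 + 12.976 + 0.93064 + 0.1005 = 14.576 ft²·°F·h/BTU
Q = A·ΔT/R = 1455 × 38.79 / 14.576 = 3872 BTU/h

3872 BTU/h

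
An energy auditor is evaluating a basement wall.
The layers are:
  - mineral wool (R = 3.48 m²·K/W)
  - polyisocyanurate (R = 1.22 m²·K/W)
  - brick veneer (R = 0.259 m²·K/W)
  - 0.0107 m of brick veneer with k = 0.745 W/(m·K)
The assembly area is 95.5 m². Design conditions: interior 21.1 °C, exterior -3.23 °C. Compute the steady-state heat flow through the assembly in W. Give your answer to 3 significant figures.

467 W

0.0107/0.745 = 0.01436
R_total = 3.48 + 1.22 + 0.259 + 0.01436 = 4.973 m²·K/W
Q = A·ΔT/R = 95.5 × (21.1 − (-3.23)) / 4.973 = 467.2 W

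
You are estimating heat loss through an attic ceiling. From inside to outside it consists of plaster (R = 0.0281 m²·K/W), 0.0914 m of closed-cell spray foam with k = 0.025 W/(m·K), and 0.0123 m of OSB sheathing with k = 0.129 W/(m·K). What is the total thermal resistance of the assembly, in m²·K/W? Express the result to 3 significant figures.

3.78 m²·K/W

0.0914/0.025 = 3.656
0.0123/0.129 = 0.09535
R_total = 0.0281 + 3.656 + 0.09535 = 3.779 m²·K/W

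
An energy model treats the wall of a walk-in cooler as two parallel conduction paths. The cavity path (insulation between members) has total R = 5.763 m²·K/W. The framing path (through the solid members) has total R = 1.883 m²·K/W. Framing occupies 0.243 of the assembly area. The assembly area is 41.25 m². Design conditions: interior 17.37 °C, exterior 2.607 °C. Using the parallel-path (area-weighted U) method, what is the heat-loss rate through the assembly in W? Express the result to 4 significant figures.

158.6 W

U_eff = 0.757/5.763 + 0.243/1.883 = 0.13136 + 0.12905 = 0.2604
R_eff = 1/U_eff = 3.8402 m²·K/W
Q = 41.25 × (17.37 − 2.607) / 3.8402 = 158.58 W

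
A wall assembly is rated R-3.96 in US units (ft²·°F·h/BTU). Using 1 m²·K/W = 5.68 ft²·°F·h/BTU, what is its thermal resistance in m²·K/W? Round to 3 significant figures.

R_SI = 3.96/5.68 = 0.6972

0.697 m²·K/W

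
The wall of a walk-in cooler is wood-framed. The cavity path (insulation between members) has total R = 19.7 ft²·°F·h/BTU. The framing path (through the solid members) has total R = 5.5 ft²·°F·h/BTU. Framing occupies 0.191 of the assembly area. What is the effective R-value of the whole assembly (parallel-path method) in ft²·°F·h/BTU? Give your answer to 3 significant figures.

13.2 ft²·°F·h/BTU

U_eff = 0.809/19.7 + 0.191/5.5 = 0.04107 + 0.03473 = 0.07579
R_eff = 1/U_eff = 13.19 ft²·°F·h/BTU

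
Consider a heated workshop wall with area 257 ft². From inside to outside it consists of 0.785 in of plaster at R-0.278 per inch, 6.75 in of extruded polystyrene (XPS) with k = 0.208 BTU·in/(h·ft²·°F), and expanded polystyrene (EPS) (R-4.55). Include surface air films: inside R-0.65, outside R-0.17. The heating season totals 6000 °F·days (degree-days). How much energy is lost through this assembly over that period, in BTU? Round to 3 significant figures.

0.785 × 0.278 = 0.2182
6.75/0.208 = 32.45
R_total = 0.65 + 0.2182 + 32.45 + 4.55 + 0.17 = 38.04 ft²·°F·h/BTU
E = A × HDD × 24 / R = 257 × 6000 × 24 / 38.04 = 972900 BTU

973000 BTU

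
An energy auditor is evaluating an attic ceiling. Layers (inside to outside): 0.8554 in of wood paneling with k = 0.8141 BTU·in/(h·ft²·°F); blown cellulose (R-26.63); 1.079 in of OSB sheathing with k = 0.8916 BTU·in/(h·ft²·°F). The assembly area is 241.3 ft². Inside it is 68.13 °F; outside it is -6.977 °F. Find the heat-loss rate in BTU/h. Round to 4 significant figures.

627.3 BTU/h

0.8554/0.8141 = 1.0507
1.079/0.8916 = 1.2102
R_total = 1.0507 + 26.63 + 1.2102 = 28.891 ft²·°F·h/BTU
Q = A·ΔT/R = 241.3 × (68.13 − (-6.977)) / 28.891 = 627.3 BTU/h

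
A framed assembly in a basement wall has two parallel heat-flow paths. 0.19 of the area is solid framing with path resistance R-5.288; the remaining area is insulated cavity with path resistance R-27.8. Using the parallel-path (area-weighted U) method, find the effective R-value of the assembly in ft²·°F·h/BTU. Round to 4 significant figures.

15.37 ft²·°F·h/BTU

U_eff = 0.81/27.8 + 0.19/5.288 = 0.029137 + 0.03593 = 0.065067
R_eff = 1/U_eff = 15.369 ft²·°F·h/BTU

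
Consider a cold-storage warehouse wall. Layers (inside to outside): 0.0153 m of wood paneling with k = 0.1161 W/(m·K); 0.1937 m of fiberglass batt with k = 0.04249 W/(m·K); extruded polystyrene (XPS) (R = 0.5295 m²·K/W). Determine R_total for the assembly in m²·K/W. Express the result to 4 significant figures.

5.220 m²·K/W

0.0153/0.1161 = 0.13178
0.1937/0.04249 = 4.5587
R_total = 0.13178 + 4.5587 + 0.5295 = 5.22 m²·K/W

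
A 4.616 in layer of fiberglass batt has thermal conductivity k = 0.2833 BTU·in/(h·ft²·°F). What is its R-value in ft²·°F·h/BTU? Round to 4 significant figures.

16.29 ft²·°F·h/BTU

R = L/k = 4.616/0.2833 = 16.294 ft²·°F·h/BTU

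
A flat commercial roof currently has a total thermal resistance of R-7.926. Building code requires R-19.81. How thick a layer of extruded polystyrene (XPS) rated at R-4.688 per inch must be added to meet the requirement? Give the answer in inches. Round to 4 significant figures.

ΔR = 19.81 − 7.926 = 11.884 ft²·°F·h/BTU
L = ΔR / (R/in) = 11.884/4.688 = 2.535 in

2.535 in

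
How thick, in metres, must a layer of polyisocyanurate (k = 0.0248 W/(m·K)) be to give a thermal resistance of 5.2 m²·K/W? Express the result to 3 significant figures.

L = R·k = 5.2 × 0.0248 = 0.129 m

0.129 m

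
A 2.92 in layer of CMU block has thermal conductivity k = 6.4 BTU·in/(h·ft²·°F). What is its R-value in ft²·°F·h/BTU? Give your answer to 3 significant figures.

0.456 ft²·°F·h/BTU

R = L/k = 2.92/6.4 = 0.4562 ft²·°F·h/BTU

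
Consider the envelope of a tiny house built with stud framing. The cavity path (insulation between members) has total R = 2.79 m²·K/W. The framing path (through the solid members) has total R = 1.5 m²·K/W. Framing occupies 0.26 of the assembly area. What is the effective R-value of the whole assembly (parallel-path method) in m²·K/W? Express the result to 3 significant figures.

2.28 m²·K/W

U_eff = 0.74/2.79 + 0.26/1.5 = 0.2652 + 0.1733 = 0.4386
R_eff = 1/U_eff = 2.28 m²·K/W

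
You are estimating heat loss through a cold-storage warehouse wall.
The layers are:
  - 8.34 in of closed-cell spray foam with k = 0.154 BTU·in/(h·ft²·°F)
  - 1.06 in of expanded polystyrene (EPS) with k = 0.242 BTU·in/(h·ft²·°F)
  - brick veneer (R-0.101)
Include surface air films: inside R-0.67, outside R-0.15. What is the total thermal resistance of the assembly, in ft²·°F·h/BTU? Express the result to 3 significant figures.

59.5 ft²·°F·h/BTU

8.34/0.154 = 54.16
1.06/0.242 = 4.38
R_total = 0.67 + 54.16 + 4.38 + 0.101 + 0.15 = 59.46 ft²·°F·h/BTU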